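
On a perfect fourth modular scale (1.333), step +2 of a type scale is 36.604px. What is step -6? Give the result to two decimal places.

3.67px

The gap is -6 − (2) = -8 steps, so the factor is 1.333^-8.
36.604 ÷ 1.333⁸ = 36.604 ÷ 9.96876 ≈ 3.672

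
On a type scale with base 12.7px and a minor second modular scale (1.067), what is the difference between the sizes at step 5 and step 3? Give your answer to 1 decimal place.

2.1px

Step 3: 12.7 × 1.067³ = 15.428px
Step 5: 12.7 × 1.067⁵ = 17.564px
Difference: 17.564 − 15.428 = 2.136px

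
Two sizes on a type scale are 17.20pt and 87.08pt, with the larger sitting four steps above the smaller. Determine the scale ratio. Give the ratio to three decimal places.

The ratio satisfies 17.20 × r⁴ = 87.08, so r = (87.08 / 17.20)^(1/4).
r = 5.0628^(1/4) ≈ 1.5000

1.500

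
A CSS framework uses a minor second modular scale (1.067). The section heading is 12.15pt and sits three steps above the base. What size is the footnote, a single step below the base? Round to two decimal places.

The gap is -1 − (3) = -4 steps, so the factor is 1.067^-4.
12.15 ÷ 1.067⁴ = 12.15 ÷ 1.29616 ≈ 9.374

9.37pt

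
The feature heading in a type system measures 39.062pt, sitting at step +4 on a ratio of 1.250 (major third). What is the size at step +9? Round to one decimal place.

119.2pt

39.062 × 1.250⁵ = 39.062 × 3.05176 ≈ 119.208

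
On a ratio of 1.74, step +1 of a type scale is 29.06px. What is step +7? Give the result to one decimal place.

29.06 × 1.74⁶ = 29.06 × 27.75208 ≈ 806.475

806.5px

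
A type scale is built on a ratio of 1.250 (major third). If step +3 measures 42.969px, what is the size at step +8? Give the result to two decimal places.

Moving from step +3 to step +8 is 5 steps up, so multiply by r⁵.
42.969 × 1.250⁵ = 42.969 × 3.05176 ≈ 131.131

131.13px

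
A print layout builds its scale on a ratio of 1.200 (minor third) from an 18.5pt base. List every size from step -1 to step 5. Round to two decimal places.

Step -1: 18.5 ÷ 1.200 = 15.42
Step 0: 18.5pt
Step 1: 18.5 × 1.200 = 22.20
Step 2: 18.5 × 1.200² = 26.64
Step 3: 18.5 × 1.200³ = 31.97
Step 4: 18.5 × 1.200⁴ = 38.36
Step 5: 18.5 × 1.200⁵ = 46.03

15.42pt, 18.50pt, 22.20pt, 26.64pt, 31.97pt, 38.36pt, 46.03pt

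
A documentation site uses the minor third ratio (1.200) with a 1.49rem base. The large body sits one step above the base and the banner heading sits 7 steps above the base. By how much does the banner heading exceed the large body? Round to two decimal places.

3.55rem

Step 1: 1.49 × 1.200 = 1.7880rem
Step 7: 1.49 × 1.200⁷ = 5.3389rem
Difference: 5.3389 − 1.7880 = 3.5509rem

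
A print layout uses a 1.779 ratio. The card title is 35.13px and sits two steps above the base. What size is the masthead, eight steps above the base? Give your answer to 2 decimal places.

35.13 × 1.779⁶ = 35.13 × 31.69974 ≈ 1113.612

1113.61px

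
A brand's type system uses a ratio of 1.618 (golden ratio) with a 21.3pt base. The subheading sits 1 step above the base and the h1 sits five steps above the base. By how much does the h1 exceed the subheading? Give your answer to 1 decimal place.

201.7pt

Step 1: 21.3 × 1.618 = 34.463pt
Step 5: 21.3 × 1.618⁵ = 236.196pt
Difference: 236.196 − 34.463 = 201.733pt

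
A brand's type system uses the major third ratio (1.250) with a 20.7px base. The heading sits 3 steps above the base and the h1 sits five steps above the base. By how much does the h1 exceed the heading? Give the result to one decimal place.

Step 3: 20.7 × 1.250³ = 40.430px
Step 5: 20.7 × 1.250⁵ = 63.171px
Difference: 63.171 − 40.430 = 22.741px

22.7px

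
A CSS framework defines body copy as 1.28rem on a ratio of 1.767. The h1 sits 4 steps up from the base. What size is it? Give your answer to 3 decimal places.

12.478rem

Each step on a modular scale multiplies by the ratio, so the size n steps from the base is base × ratioⁿ.
1.28 × 1.767⁴ = 1.28 × 9.74869 ≈ 12.478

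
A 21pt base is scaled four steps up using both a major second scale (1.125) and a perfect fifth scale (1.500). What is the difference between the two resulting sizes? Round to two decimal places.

72.67pt

Major second: 21.0 × 1.125⁴ = 33.6379pt
Perfect fifth: 21.0 × 1.500⁴ = 106.3125pt
Difference: 106.3125 − 33.6379 = 72.6746pt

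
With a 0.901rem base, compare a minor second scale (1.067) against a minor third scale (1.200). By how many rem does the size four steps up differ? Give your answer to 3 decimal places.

0.700rem

Minor second: 0.901 × 1.067⁴ = 1.16784rem
Minor third: 0.901 × 1.200⁴ = 1.86831rem
Difference: 1.86831 − 1.16784 = 0.70047rem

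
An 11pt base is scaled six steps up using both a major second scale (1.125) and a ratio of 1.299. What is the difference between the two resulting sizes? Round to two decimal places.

Major second: 11.0 × 1.125⁶ = 22.3002pt
At 1.299: 11.0 × 1.299⁶ = 52.8503pt
Difference: 52.8503 − 22.3002 = 30.5501pt

30.55pt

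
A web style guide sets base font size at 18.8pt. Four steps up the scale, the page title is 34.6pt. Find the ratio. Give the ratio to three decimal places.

The ratio satisfies 18.8 × r⁴ = 34.6, so r = (34.6 / 18.8)^(1/4).
r = 1.8404^(1/4) ≈ 1.1647

1.165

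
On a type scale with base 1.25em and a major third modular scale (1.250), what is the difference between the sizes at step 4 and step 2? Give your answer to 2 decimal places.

Step 2: 1.25 × 1.250² = 1.9531em
Step 4: 1.25 × 1.250⁴ = 3.0518em
Difference: 3.0518 − 1.9531 = 1.0987em

1.10em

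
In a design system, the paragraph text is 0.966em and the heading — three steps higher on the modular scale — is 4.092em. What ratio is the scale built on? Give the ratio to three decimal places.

r³ = 4.092 / 0.966, so r = (4.092/0.966)^(1/3).
r = 4.2360^(1/3) ≈ 1.6180

1.618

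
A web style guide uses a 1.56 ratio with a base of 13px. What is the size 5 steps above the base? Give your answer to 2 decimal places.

Every step multiplies by the scale ratio.
13.0 × 1.56⁵ = 13.0 × 9.23896 ≈ 120.11

120.11px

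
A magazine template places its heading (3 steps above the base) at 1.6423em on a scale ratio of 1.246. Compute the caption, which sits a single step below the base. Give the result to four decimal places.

0.6814em

The gap is -1 − (3) = -4 steps, so the factor is 1.246^-4.
1.6423 ÷ 1.246⁴ = 1.6423 ÷ 2.41031 ≈ 0.6814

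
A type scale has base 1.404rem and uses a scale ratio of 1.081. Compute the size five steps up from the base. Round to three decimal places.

Every step multiplies by the scale ratio.
1.404 × 1.081⁵ = 1.404 × 1.47614 ≈ 2.073

2.073rem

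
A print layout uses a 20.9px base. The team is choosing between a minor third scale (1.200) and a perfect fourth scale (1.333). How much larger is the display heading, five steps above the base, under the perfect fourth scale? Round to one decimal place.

36.0px

Minor third: 20.9 × 1.200⁵ = 52.006px
Perfect fourth: 20.9 × 1.333⁵ = 87.962px
Difference: 87.962 − 52.006 = 35.956px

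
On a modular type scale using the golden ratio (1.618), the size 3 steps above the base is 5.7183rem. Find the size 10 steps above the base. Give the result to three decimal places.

5.7183 × 1.618⁷ = 5.7183 × 29.03017 ≈ 166.003

166.003rem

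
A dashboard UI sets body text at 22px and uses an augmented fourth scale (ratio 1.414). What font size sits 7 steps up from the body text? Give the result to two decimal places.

248.64px

Every step multiplies by the scale ratio.
22.0 × 1.414⁷ = 22.0 × 11.30175 ≈ 248.64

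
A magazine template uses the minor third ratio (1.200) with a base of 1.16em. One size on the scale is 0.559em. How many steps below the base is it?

4

1.200ⁿ = 1.16 / 0.559 = 2.0751
n = ln(2.0751) / ln(1.200) = 0.7300 / 0.1823 ≈ 4.00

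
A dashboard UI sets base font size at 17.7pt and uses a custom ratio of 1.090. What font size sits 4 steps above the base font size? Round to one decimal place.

17.7 × 1.090⁴ = 17.7 × 1.41158 ≈ 24.98

25.0pt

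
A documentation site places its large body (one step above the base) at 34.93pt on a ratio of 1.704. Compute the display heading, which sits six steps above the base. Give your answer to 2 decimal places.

The gap is 6 − (1) = 5 steps, so the factor is 1.704^5.
34.93 × 1.704⁵ = 34.93 × 14.36640 ≈ 501.818

501.82pt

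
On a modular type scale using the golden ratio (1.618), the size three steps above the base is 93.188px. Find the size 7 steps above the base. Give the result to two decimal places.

638.67px

Moving from step +3 to step +7 is 4 steps up, so multiply by r⁴.
93.188 × 1.618⁴ = 93.188 × 6.85353 ≈ 638.666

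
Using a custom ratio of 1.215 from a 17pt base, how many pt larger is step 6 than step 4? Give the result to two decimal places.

17.64pt

Step 4: 17.0 × 1.215⁴ = 37.0471pt
Step 6: 17.0 × 1.215⁶ = 54.6898pt
Difference: 54.6898 − 37.0471 = 17.6427pt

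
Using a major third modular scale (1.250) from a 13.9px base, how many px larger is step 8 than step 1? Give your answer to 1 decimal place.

65.5px

Step 1: 13.9 × 1.250 = 17.375px
Step 8: 13.9 × 1.250⁸ = 82.850px
Difference: 82.850 − 17.375 = 65.475px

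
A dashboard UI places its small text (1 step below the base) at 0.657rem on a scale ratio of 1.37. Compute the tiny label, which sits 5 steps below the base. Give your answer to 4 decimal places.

0.1865rem

Moving from step -1 to step -5 is 4 steps down, so divide by r⁴.
0.657 ÷ 1.37⁴ = 0.657 ÷ 3.52275 ≈ 0.1865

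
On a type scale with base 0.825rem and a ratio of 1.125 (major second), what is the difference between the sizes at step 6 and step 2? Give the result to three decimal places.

Step 2: 0.825 × 1.125² = 1.04414rem
Step 6: 0.825 × 1.125⁶ = 1.67251rem
Difference: 1.67251 − 1.04414 = 0.62837rem

0.628rem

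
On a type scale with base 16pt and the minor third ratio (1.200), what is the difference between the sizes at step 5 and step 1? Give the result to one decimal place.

20.6pt

Step 1: 16.0 × 1.200 = 19.200pt
Step 5: 16.0 × 1.200⁵ = 39.813pt
Difference: 39.813 − 19.200 = 20.613pt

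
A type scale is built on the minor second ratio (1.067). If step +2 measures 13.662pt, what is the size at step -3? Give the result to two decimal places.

Moving from step +2 to step -3 is 5 steps down, so divide by r⁵.
13.662 ÷ 1.067⁵ = 13.662 ÷ 1.38300 ≈ 9.879

9.88pt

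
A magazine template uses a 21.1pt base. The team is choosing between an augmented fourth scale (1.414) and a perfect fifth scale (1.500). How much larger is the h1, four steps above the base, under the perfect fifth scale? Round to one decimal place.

Augmented fourth: 21.1 × 1.414⁴ = 84.349pt
Perfect fifth: 21.1 × 1.500⁴ = 106.819pt
Difference: 106.819 − 84.349 = 22.470pt

22.5pt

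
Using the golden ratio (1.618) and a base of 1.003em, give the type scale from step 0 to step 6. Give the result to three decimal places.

Step 0: 1.003em
Step 1: 1.003 × 1.618 = 1.623
Step 2: 1.003 × 1.618² = 2.626
Step 3: 1.003 × 1.618³ = 4.249
Step 4: 1.003 × 1.618⁴ = 6.874
Step 5: 1.003 × 1.618⁵ = 11.122
Step 6: 1.003 × 1.618⁶ = 17.996

1.003em, 1.623em, 2.626em, 4.249em, 6.874em, 11.122em, 17.996em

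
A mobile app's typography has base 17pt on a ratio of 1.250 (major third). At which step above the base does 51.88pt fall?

1.250ⁿ = 51.88 / 17 = 3.0518
n = ln(3.0518) / ln(1.250) = 1.1157 / 0.2231 ≈ 5.00

5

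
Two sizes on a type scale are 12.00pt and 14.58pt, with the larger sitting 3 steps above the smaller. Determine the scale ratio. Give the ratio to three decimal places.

The ratio satisfies 12.00 × r³ = 14.58, so r = (14.58 / 12.00)^(1/3).
r = 1.2150^(1/3) ≈ 1.0671

1.067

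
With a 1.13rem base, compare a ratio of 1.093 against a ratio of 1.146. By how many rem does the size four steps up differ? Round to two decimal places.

0.34rem

At 1.093: 1.13 × 1.093⁴ = 1.6127rem
At 1.146: 1.13 × 1.146⁴ = 1.9490rem
Difference: 1.9490 − 1.6127 = 0.3363rem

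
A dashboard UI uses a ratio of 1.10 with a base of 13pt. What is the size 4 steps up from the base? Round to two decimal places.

19.03pt

Every step multiplies by the scale ratio.
13.0 × 1.10⁴ = 13.0 × 1.46410 ≈ 19.03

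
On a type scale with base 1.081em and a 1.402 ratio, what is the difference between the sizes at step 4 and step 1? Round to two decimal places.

2.66em

Step 1: 1.081 × 1.402 = 1.5156em
Step 4: 1.081 × 1.402⁴ = 4.1766em
Difference: 4.1766 − 1.5156 = 2.6610em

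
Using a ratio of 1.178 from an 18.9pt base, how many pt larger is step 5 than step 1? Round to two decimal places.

20.61pt

Step 1: 18.9 × 1.178 = 22.2642pt
Step 5: 18.9 × 1.178⁵ = 42.8734pt
Difference: 42.8734 − 22.2642 = 20.6092pt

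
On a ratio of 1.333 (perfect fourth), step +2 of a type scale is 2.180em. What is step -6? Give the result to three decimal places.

2.180 ÷ 1.333⁸ = 2.180 ÷ 9.96876 ≈ 0.219

0.219em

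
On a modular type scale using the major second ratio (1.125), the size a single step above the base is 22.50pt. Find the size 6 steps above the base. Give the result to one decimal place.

40.5pt

22.50 × 1.125⁵ = 22.50 × 1.80203 ≈ 40.546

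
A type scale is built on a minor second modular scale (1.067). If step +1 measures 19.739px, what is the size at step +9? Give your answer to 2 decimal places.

33.16px

The gap is 9 − (1) = 8 steps, so the factor is 1.067^8.
19.739 × 1.067⁸ = 19.739 × 1.68002 ≈ 33.162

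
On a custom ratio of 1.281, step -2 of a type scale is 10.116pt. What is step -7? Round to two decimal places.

10.116 ÷ 1.281⁵ = 10.116 ÷ 3.44942 ≈ 2.933

2.93pt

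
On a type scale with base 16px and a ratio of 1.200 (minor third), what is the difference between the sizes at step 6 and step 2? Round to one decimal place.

24.7px

Step 2: 16.0 × 1.200² = 23.040px
Step 6: 16.0 × 1.200⁶ = 47.776px
Difference: 47.776 − 23.040 = 24.736px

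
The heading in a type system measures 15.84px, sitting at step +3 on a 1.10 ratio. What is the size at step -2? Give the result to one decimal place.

9.8px

15.84 ÷ 1.10⁵ = 15.84 ÷ 1.61051 ≈ 9.835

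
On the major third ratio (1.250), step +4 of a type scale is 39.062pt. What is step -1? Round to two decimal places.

12.80pt

39.062 ÷ 1.250⁵ = 39.062 ÷ 3.05176 ≈ 12.800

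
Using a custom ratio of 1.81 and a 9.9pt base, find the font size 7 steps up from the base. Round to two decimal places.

630.06pt

9.9 × 1.81⁷ = 9.9 × 63.64291 ≈ 630.06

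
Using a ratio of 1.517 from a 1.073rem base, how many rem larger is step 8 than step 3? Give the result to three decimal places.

Step 3: 1.073 × 1.517³ = 3.74590rem
Step 8: 1.073 × 1.517⁸ = 30.09431rem
Difference: 30.09431 − 3.74590 = 26.34841rem

26.348rem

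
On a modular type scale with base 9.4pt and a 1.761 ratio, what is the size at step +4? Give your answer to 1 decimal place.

Every step multiplies by the scale ratio.
9.4 × 1.761⁴ = 9.4 × 9.61695 ≈ 90.40

90.4pt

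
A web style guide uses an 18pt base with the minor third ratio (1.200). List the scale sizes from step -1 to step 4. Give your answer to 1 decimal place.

Step -1: 18.0 ÷ 1.200 = 15.0
Step 0: 18pt
Step 1: 18.0 × 1.200 = 21.6
Step 2: 18.0 × 1.200² = 25.9
Step 3: 18.0 × 1.200³ = 31.1
Step 4: 18.0 × 1.200⁴ = 37.3

15.0pt, 18.0pt, 21.6pt, 25.9pt, 31.1pt, 37.3pt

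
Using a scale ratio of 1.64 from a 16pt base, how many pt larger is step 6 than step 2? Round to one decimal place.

268.3pt

Step 2: 16.0 × 1.64² = 43.034pt
Step 6: 16.0 × 1.64⁶ = 311.303pt
Difference: 311.303 − 43.034 = 268.269pt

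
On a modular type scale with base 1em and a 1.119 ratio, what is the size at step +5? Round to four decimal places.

A modular type scale is a geometric sequence: sizeₙ = base × rⁿ.
1.0 × 1.119⁵ = 1.0 × 1.75449 ≈ 1.7545

1.7545em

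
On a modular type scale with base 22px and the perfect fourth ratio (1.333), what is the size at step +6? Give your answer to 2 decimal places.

22.0 × 1.333⁶ = 22.0 × 5.61023 ≈ 123.43

123.43px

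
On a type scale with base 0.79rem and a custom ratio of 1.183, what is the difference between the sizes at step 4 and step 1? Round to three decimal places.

Step 1: 0.79 × 1.183 = 0.93457rem
Step 4: 0.79 × 1.183⁴ = 1.54727rem
Difference: 1.54727 − 0.93457 = 0.61270rem

0.613rem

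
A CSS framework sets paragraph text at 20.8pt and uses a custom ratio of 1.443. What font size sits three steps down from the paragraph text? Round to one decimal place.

6.9pt

Every step multiplies by the scale ratio.
20.8 ÷ 1.443³ = 20.8 ÷ 3.00469 ≈ 6.92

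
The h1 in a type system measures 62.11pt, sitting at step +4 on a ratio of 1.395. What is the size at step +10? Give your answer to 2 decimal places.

62.11 × 1.395⁶ = 62.11 × 7.36962 ≈ 457.727

457.73pt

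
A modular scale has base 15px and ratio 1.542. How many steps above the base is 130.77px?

1.542ⁿ = 130.77 / 15 = 8.7180
n = ln(8.7180) / ln(1.542) = 2.1654 / 0.4331 ≈ 5.00

5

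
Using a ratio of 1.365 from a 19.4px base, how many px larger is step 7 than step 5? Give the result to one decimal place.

Step 5: 19.4 × 1.365⁵ = 91.932px
Step 7: 19.4 × 1.365⁷ = 171.289px
Difference: 171.289 − 91.932 = 79.357px

79.4px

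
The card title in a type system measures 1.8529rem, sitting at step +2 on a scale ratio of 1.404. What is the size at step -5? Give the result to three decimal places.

0.172rem

Moving from step +2 to step -5 is 7 steps down, so divide by r⁷.
1.8529 ÷ 1.404⁷ = 1.8529 ÷ 10.75399 ≈ 0.172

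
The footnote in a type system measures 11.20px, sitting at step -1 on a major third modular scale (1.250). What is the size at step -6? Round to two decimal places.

3.67px

Moving from step -1 to step -6 is 5 steps down, so divide by r⁵.
11.20 ÷ 1.250⁵ = 11.20 ÷ 3.05176 ≈ 3.670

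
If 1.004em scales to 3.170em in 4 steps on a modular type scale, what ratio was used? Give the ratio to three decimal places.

1.333

r⁴ = 3.170 / 1.004, so r = (3.170/1.004)^(1/4).
r = 3.1574^(1/4) ≈ 1.3330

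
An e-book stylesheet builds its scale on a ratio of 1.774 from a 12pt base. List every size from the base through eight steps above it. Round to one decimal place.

12.0pt, 21.3pt, 37.8pt, 67.0pt, 118.8pt, 210.8pt, 374.0pt, 663.5pt, 1177.1pt

Step 0: 12pt
Step 1: 12.0 × 1.774 = 21.3
Step 2: 12.0 × 1.774² = 37.8
Step 3: 12.0 × 1.774³ = 67.0
Step 4: 12.0 × 1.774⁴ = 118.8
Step 5: 12.0 × 1.774⁵ = 210.8
Step 6: 12.0 × 1.774⁶ = 374.0
Step 7: 12.0 × 1.774⁷ = 663.5
Step 8: 12.0 × 1.774⁸ = 1177.1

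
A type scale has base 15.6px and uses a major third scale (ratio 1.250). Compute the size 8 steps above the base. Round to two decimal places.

15.6 × 1.250⁸ = 15.6 × 5.96046 ≈ 92.98

92.98px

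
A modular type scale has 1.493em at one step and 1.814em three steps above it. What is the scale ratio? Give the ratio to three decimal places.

r³ = 1.814 / 1.493, so r = (1.814/1.493)^(1/3).
r = 1.2150^(1/3) ≈ 1.0671

1.067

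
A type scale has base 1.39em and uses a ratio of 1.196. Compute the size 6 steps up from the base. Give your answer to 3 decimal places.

Each step on a modular scale multiplies by the ratio, so the size n steps from the base is base × ratioⁿ.
1.39 × 1.196⁶ = 1.39 × 2.92676 ≈ 4.068

4.068em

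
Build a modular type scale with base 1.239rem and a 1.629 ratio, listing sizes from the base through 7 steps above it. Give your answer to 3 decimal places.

Step 0: 1.239rem
Step 1: 1.239 × 1.629 = 2.018
Step 2: 1.239 × 1.629² = 3.288
Step 3: 1.239 × 1.629³ = 5.356
Step 4: 1.239 × 1.629⁴ = 8.725
Step 5: 1.239 × 1.629⁵ = 14.213
Step 6: 1.239 × 1.629⁶ = 23.152
Step 7: 1.239 × 1.629⁷ = 37.715

1.239rem, 2.018rem, 3.288rem, 5.356rem, 8.725rem, 14.213rem, 23.152rem, 37.715rem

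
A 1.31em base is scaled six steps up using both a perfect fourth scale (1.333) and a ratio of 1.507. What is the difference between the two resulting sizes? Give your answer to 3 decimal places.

Perfect fourth: 1.31 × 1.333⁶ = 7.34941em
At 1.507: 1.31 × 1.507⁶ = 15.34443em
Difference: 15.34443 − 7.34941 = 7.99502em

7.995em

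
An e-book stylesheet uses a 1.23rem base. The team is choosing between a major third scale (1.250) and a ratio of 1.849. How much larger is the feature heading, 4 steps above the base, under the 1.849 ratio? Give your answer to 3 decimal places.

Major third: 1.23 × 1.250⁴ = 3.00293rem
At 1.849: 1.23 × 1.849⁴ = 14.37649rem
Difference: 14.37649 − 3.00293 = 11.37356rem

11.374rem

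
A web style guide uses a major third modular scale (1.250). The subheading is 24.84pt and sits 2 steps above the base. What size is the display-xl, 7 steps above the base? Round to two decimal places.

24.84 × 1.250⁵ = 24.84 × 3.05176 ≈ 75.806

75.81pt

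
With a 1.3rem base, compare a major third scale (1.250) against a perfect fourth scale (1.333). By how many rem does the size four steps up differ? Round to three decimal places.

0.931rem

Major third: 1.3 × 1.250⁴ = 3.17383rem
Perfect fourth: 1.3 × 1.333⁴ = 4.10453rem
Difference: 4.10453 − 3.17383 = 0.93070rem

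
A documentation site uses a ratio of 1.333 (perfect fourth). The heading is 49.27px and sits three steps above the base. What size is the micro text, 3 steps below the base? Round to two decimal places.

49.27 ÷ 1.333⁶ = 49.27 ÷ 5.61023 ≈ 8.782

8.78px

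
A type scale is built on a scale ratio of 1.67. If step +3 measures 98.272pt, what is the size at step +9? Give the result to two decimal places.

2131.71pt

98.272 × 1.67⁶ = 98.272 × 21.69196 ≈ 2131.712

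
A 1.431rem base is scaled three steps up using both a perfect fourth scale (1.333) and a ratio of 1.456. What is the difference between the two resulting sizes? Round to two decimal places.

1.03rem

Perfect fourth: 1.431 × 1.333³ = 3.3895rem
At 1.456: 1.431 × 1.456³ = 4.4170rem
Difference: 4.4170 − 3.3895 = 1.0275rem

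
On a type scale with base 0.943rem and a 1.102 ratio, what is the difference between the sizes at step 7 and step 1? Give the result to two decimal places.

0.82rem

Step 1: 0.943 × 1.102 = 1.0392rem
Step 7: 0.943 × 1.102⁷ = 1.8612rem
Difference: 1.8612 − 1.0392 = 0.8220rem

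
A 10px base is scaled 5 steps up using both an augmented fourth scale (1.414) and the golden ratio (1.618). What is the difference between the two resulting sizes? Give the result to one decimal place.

Augmented fourth: 10.0 × 1.414⁵ = 56.526px
Golden ratio: 10.0 × 1.618⁵ = 110.890px
Difference: 110.890 − 56.526 = 54.364px

54.4px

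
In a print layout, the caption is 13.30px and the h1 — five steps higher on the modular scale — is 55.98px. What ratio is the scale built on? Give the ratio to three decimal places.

r⁵ = 55.98 / 13.30, so r = (55.98/13.30)^(1/5).
r = 4.2090^(1/5) ≈ 1.3330

1.333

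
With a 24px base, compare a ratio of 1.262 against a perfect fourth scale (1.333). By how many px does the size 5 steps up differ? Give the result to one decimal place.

At 1.262: 24.0 × 1.262⁵ = 76.826px
Perfect fourth: 24.0 × 1.333⁵ = 101.009px
Difference: 101.009 − 76.826 = 24.183px

24.2px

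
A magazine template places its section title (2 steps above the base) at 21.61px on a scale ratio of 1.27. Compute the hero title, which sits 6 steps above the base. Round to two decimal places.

56.22px

The gap is 6 − (2) = 4 steps, so the factor is 1.27^4.
21.61 × 1.27⁴ = 21.61 × 2.60145 ≈ 56.217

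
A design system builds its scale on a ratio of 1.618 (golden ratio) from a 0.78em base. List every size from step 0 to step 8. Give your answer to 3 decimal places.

Step 0: 0.78em
Step 1: 0.78 × 1.618 = 1.262
Step 2: 0.78 × 1.618² = 2.042
Step 3: 0.78 × 1.618³ = 3.304
Step 4: 0.78 × 1.618⁴ = 5.346
Step 5: 0.78 × 1.618⁵ = 8.649
Step 6: 0.78 × 1.618⁶ = 13.995
Step 7: 0.78 × 1.618⁷ = 22.644
Step 8: 0.78 × 1.618⁸ = 36.637

0.780em, 1.262em, 2.042em, 3.304em, 5.346em, 8.649em, 13.995em, 22.644em, 36.637em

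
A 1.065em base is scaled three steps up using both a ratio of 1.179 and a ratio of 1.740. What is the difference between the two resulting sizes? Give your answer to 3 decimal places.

3.865em

At 1.179: 1.065 × 1.179³ = 1.74538em
At 1.740: 1.065 × 1.740³ = 5.61045em
Difference: 5.61045 − 1.74538 = 3.86507em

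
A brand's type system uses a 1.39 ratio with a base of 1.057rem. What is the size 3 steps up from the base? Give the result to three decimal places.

2.839rem

Each step on a modular scale multiplies by the ratio, so the size n steps from the base is base × ratioⁿ.
1.057 × 1.39³ = 1.057 × 2.68562 ≈ 2.839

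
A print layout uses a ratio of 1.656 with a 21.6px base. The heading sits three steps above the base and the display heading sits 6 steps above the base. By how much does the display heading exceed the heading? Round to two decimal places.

347.37px

Step 3: 21.6 × 1.656³ = 98.0923px
Step 6: 21.6 × 1.656⁶ = 445.4672px
Difference: 445.4672 − 98.0923 = 347.3749px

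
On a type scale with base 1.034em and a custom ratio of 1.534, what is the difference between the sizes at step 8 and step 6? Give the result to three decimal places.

18.231em

Step 6: 1.034 × 1.534⁶ = 13.47326em
Step 8: 1.034 × 1.534⁸ = 31.70468em
Difference: 31.70468 − 13.47326 = 18.23142em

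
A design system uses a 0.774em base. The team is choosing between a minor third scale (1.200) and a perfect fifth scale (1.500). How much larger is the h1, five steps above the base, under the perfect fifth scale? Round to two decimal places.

Minor third: 0.774 × 1.200⁵ = 1.9260em
Perfect fifth: 0.774 × 1.500⁵ = 5.8776em
Difference: 5.8776 − 1.9260 = 3.9516em

3.95em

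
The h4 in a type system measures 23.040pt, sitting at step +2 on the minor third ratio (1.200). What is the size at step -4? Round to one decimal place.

23.040 ÷ 1.200⁶ = 23.040 ÷ 2.98598 ≈ 7.716

7.7pt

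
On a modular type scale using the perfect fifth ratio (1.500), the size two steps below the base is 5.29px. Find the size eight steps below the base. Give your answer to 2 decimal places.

The gap is -8 − (-2) = -6 steps, so the factor is 1.500^-6.
5.29 ÷ 1.500⁶ = 5.29 ÷ 11.39062 ≈ 0.464

0.46px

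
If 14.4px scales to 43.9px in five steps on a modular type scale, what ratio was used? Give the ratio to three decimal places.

The ratio satisfies 14.4 × r⁵ = 43.9, so r = (43.9 / 14.4)^(1/5).
r = 3.0486^(1/5) ≈ 1.2497

1.250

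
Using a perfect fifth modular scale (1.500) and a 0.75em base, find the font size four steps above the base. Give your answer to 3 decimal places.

3.797em

0.75 × 1.500⁴ = 0.75 × 5.06250 ≈ 3.797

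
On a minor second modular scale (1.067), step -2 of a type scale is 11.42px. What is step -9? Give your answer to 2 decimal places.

7.25px

Moving from step -2 to step -9 is 7 steps down, so divide by r⁷.
11.42 ÷ 1.067⁷ = 11.42 ÷ 1.57453 ≈ 7.253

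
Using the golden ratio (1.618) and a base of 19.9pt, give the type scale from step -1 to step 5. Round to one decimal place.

12.3pt, 19.9pt, 32.2pt, 52.1pt, 84.3pt, 136.4pt, 220.7pt

Step -1: 19.9 ÷ 1.618 = 12.3
Step 0: 19.9pt
Step 1: 19.9 × 1.618 = 32.2
Step 2: 19.9 × 1.618² = 52.1
Step 3: 19.9 × 1.618³ = 84.3
Step 4: 19.9 × 1.618⁴ = 136.4
Step 5: 19.9 × 1.618⁵ = 220.7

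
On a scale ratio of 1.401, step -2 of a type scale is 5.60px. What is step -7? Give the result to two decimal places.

1.04px

5.60 ÷ 1.401⁵ = 5.60 ÷ 5.39748 ≈ 1.038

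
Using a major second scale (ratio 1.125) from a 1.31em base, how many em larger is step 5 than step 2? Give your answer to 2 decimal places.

0.70em

Step 2: 1.31 × 1.125² = 1.6580em
Step 5: 1.31 × 1.125⁵ = 2.3607em
Difference: 2.3607 − 1.6580 = 0.7027em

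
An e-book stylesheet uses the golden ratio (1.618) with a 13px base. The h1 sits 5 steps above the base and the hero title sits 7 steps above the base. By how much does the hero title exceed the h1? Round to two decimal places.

233.24px

Step 5: 13.0 × 1.618⁵ = 144.1571px
Step 7: 13.0 × 1.618⁷ = 377.3922px
Difference: 377.3922 − 144.1571 = 233.2351px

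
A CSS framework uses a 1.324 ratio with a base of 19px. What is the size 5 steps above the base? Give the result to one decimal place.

77.3px

Every step multiplies by the scale ratio.
19.0 × 1.324⁵ = 19.0 × 4.06855 ≈ 77.30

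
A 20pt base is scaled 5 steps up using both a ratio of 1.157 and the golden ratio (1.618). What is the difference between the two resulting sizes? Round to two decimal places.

180.31pt

At 1.157: 20.0 × 1.157⁵ = 41.4664pt
Golden ratio: 20.0 × 1.618⁵ = 221.7801pt
Difference: 221.7801 − 41.4664 = 180.3137pt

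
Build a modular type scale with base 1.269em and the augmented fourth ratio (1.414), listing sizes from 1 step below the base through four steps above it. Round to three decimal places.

0.897em, 1.269em, 1.794em, 2.537em, 3.588em, 5.073em

Step -1: 1.269 ÷ 1.414 = 0.897
Step 0: 1.269em
Step 1: 1.269 × 1.414 = 1.794
Step 2: 1.269 × 1.414² = 2.537
Step 3: 1.269 × 1.414³ = 3.588
Step 4: 1.269 × 1.414⁴ = 5.073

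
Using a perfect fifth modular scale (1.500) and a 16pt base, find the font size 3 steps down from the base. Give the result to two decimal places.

4.74pt

16.0 ÷ 1.500³ = 16.0 ÷ 3.37500 ≈ 4.74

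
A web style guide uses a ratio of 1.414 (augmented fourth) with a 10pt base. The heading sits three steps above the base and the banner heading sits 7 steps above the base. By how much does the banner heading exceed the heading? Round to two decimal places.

84.75pt

Step 3: 10.0 × 1.414³ = 28.2715pt
Step 7: 10.0 × 1.414⁷ = 113.0175pt
Difference: 113.0175 − 28.2715 = 84.7460pt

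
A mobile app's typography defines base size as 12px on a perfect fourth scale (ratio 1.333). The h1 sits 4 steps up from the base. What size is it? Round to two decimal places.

12.0 × 1.333⁴ = 12.0 × 3.15733 ≈ 37.89

37.89px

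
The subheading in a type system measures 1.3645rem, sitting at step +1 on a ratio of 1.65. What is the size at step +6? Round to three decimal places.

Moving from step +1 to step +6 is 5 steps up, so multiply by r⁵.
1.3645 × 1.65⁵ = 1.3645 × 12.22981 ≈ 16.688

16.688rem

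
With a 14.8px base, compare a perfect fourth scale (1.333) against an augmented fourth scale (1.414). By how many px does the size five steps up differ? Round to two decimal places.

21.37px

Perfect fourth: 14.8 × 1.333⁵ = 62.2892px
Augmented fourth: 14.8 × 1.414⁵ = 83.6582px
Difference: 83.6582 − 62.2892 = 21.3690px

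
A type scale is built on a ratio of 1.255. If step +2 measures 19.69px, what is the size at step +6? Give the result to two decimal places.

48.85px

The gap is 6 − (2) = 4 steps, so the factor is 1.255^4.
19.69 × 1.255⁴ = 19.69 × 2.48070 ≈ 48.845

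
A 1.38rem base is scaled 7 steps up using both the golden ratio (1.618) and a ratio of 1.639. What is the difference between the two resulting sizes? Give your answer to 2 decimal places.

Golden ratio: 1.38 × 1.618⁷ = 40.0616rem
At 1.639: 1.38 × 1.639⁷ = 43.8462rem
Difference: 43.8462 − 40.0616 = 3.7846rem

3.78rem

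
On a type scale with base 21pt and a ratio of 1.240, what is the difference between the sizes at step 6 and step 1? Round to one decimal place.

50.3pt

Step 1: 21.0 × 1.240 = 26.040pt
Step 6: 21.0 × 1.240⁶ = 76.340pt
Difference: 76.340 − 26.040 = 50.300pt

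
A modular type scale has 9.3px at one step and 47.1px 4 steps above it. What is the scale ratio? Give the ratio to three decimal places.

1.500

r⁴ = 47.1 / 9.3, so r = (47.1/9.3)^(1/4).
r = 5.0645^(1/4) ≈ 1.5001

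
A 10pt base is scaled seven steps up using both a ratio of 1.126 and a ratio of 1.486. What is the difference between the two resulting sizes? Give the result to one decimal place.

137.1pt

At 1.126: 10.0 × 1.126⁷ = 22.949pt
At 1.486: 10.0 × 1.486⁷ = 160.004pt
Difference: 160.004 − 22.949 = 137.055pt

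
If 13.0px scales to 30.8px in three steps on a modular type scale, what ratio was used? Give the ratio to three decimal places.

The ratio satisfies 13.0 × r³ = 30.8, so r = (30.8 / 13.0)^(1/3).
r = 2.3692^(1/3) ≈ 1.3331

1.333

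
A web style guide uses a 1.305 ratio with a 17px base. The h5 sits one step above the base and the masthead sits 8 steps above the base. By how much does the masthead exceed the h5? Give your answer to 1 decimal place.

120.8px

Step 1: 17.0 × 1.305 = 22.185px
Step 8: 17.0 × 1.305⁸ = 142.999px
Difference: 142.999 − 22.185 = 120.814px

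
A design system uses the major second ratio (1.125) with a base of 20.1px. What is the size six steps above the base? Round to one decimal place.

40.7px

20.1 × 1.125⁶ = 20.1 × 2.02729 ≈ 40.75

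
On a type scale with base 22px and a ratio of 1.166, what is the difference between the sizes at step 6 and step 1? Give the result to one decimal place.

29.6px

Step 1: 22.0 × 1.166 = 25.652px
Step 6: 22.0 × 1.166⁶ = 55.286px
Difference: 55.286 − 25.652 = 29.634px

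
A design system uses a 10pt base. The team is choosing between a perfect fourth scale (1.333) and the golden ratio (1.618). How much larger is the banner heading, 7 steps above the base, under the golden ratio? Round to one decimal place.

215.5pt

Perfect fourth: 10.0 × 1.333⁷ = 74.784pt
Golden ratio: 10.0 × 1.618⁷ = 290.302pt
Difference: 290.302 − 74.784 = 215.518pt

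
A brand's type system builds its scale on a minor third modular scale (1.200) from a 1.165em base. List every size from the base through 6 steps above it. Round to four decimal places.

1.1650em, 1.3980em, 1.6776em, 2.0131em, 2.4157em, 2.8989em, 3.4787em

Step 0: 1.165em
Step 1: 1.165 × 1.200 = 1.3980
Step 2: 1.165 × 1.200² = 1.6776
Step 3: 1.165 × 1.200³ = 2.0131
Step 4: 1.165 × 1.200⁴ = 2.4157
Step 5: 1.165 × 1.200⁵ = 2.8989
Step 6: 1.165 × 1.200⁶ = 3.4787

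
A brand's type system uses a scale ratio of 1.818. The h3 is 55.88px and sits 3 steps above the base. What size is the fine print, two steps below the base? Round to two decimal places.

2.81px

Moving from step +3 to step -2 is 5 steps down, so divide by r⁵.
55.88 ÷ 1.818⁵ = 55.88 ÷ 19.85955 ≈ 2.814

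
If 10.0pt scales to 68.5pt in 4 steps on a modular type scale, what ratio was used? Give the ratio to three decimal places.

The ratio satisfies 10.0 × r⁴ = 68.5, so r = (68.5 / 10.0)^(1/4).
r = 6.8500^(1/4) ≈ 1.6178

1.618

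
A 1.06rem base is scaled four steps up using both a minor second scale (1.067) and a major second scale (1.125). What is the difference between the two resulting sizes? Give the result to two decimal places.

0.32rem

Minor second: 1.06 × 1.067⁴ = 1.3739rem
Major second: 1.06 × 1.125⁴ = 1.6979rem
Difference: 1.6979 − 1.3739 = 0.3240rem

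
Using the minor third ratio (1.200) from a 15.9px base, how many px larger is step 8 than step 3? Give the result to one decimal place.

Step 3: 15.9 × 1.200³ = 27.475px
Step 8: 15.9 × 1.200⁸ = 68.367px
Difference: 68.367 − 27.475 = 40.892px

40.9px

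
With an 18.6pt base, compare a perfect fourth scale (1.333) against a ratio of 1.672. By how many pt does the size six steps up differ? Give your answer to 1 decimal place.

Perfect fourth: 18.6 × 1.333⁶ = 104.350pt
At 1.672: 18.6 × 1.672⁶ = 406.378pt
Difference: 406.378 − 104.350 = 302.028pt

302.0pt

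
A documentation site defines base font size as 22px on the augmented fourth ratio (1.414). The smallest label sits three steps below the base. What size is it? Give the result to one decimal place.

22.0 ÷ 1.414³ = 22.0 ÷ 2.82715 ≈ 7.78

7.8px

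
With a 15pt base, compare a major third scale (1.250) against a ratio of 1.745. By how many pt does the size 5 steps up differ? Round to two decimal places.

Major third: 15.0 × 1.250⁵ = 45.7764pt
At 1.745: 15.0 × 1.745⁵ = 242.6992pt
Difference: 242.6992 − 45.7764 = 196.9228pt

196.92pt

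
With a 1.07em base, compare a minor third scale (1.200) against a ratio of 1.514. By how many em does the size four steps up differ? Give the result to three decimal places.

Minor third: 1.07 × 1.200⁴ = 2.21875em
At 1.514: 1.07 × 1.514⁴ = 5.62195em
Difference: 5.62195 − 2.21875 = 3.40320em

3.403em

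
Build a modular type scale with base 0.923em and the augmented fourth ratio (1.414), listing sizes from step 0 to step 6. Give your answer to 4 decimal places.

Step 0: 0.923em
Step 1: 0.923 × 1.414 = 1.3051
Step 2: 0.923 × 1.414² = 1.8454
Step 3: 0.923 × 1.414³ = 2.6095
Step 4: 0.923 × 1.414⁴ = 3.6898
Step 5: 0.923 × 1.414⁵ = 5.2173
Step 6: 0.923 × 1.414⁶ = 7.3773

0.9230em, 1.3051em, 1.8454em, 2.6095em, 3.6898em, 5.2173em, 7.3773em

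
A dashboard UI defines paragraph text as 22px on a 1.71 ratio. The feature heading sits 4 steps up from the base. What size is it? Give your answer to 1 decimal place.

A modular type scale is a geometric sequence: sizeₙ = base × rⁿ.
22.0 × 1.71⁴ = 22.0 × 8.55036 ≈ 188.11

188.1px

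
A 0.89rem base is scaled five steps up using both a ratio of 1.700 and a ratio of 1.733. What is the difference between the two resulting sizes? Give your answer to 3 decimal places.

1.275rem

At 1.700: 0.89 × 1.700⁵ = 12.63673rem
At 1.733: 0.89 × 1.733⁵ = 13.91178rem
Difference: 13.91178 − 12.63673 = 1.27505rem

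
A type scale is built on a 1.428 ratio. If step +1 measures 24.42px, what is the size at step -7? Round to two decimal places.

1.41px

Moving from step +1 to step -7 is 8 steps down, so divide by r⁸.
24.42 ÷ 1.428⁸ = 24.42 ÷ 17.29122 ≈ 1.412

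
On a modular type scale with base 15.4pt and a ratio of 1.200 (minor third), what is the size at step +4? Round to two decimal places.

A modular type scale is a geometric sequence: sizeₙ = base × rⁿ.
15.4 × 1.200⁴ = 15.4 × 2.07360 ≈ 31.93

31.93pt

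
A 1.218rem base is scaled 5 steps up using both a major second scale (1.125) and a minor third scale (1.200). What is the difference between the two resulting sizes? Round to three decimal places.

Major second: 1.218 × 1.125⁵ = 2.19488rem
Minor third: 1.218 × 1.200⁵ = 3.03077rem
Difference: 3.03077 − 2.19488 = 0.83589rem

0.836rem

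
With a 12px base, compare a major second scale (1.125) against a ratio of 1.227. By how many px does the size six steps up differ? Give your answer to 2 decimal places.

Major second: 12.0 × 1.125⁶ = 24.3274px
At 1.227: 12.0 × 1.227⁶ = 40.9495px
Difference: 40.9495 − 24.3274 = 16.6221px

16.62px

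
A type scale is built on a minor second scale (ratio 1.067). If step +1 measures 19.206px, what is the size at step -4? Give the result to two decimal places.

13.89px

The gap is -4 − (1) = -5 steps, so the factor is 1.067^-5.
19.206 ÷ 1.067⁵ = 19.206 ÷ 1.38300 ≈ 13.887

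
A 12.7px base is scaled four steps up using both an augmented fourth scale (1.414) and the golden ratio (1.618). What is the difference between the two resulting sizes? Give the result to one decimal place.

Augmented fourth: 12.7 × 1.414⁴ = 50.769px
Golden ratio: 12.7 × 1.618⁴ = 87.040px
Difference: 87.040 − 50.769 = 36.271px

36.3px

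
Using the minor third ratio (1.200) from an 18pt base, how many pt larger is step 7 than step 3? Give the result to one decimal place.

33.4pt

Step 3: 18.0 × 1.200³ = 31.104pt
Step 7: 18.0 × 1.200⁷ = 64.497pt
Difference: 64.497 − 31.104 = 33.393pt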